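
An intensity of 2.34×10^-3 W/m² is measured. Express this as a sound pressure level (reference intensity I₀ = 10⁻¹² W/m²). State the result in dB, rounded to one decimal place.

93.7 dB

I/I₀ = 2.34×10^-3/10⁻¹² = 2.34×10^9, and L = 10·log₁₀(I/I₀).
L = 10·(0.3692 + 9) = 93.69 dB.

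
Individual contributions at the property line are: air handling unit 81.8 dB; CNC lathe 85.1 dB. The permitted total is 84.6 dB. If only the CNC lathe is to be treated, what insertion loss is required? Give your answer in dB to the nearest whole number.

4 dB

The untreated sources together contribute 10^(81.8/10) = 1.514e+08, i.e. 81.80 dB.
The limit corresponds to 10^(84.6/10) = 2.884e+08; subtracting the fixed part leaves 1.370e+08 for the CNC lathe, i.e. 81.37 dB.
So the CNC lathe must be reduced from 85.1 to 81.37 dB: IL = 3.73 dB.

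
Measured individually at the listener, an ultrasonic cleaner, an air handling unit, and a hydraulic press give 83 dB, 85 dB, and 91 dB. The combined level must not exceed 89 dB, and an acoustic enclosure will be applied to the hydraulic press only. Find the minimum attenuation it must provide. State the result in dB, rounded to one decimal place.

6.6 dB

The untreated sources together contribute 10^(83/10) + 10^(85/10) = 5.158e+08, i.e. 87.12 dB.
To meet 89 dB overall, the treated hydraulic press may contribute at most 10^(89/10) − 5.158e+08 = 2.786e+08, i.e. 84.45 dB.
Required insertion loss = 91 − 84.45 = 6.55 dB.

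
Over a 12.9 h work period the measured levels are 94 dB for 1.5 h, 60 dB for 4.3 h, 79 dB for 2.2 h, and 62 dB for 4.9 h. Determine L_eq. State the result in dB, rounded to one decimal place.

L_eq = 10·log₁₀[(1/T)·Σ tᵢ·10^(Lᵢ/10)] with T = 12.9 h.
Σ tᵢ·10^(Lᵢ/10) = 1.5·10^(94/10) + 4.3·10^(60/10) + 2.2·10^(79/10) + 4.9·10^(62/10) = 3.955e+09.
L_eq = 10·log₁₀(3.955e+09/12.9) = 84.87 dB.

84.9 dB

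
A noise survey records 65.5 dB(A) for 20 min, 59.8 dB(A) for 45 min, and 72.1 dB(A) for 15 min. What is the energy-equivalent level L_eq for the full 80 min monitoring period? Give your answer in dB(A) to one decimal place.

The energy average is taken in the linear domain: L_eq = 10·log₁₀[(Σ tᵢ·10^(Lᵢ/10))/T], T = 80 min.
Σ tᵢ·10^(Lᵢ/10) = 20·10^(65.5/10) + 45·10^(59.8/10) + 15·10^(72.1/10) = 3.572e+08.
L_eq = 10·log₁₀(3.572e+08/80) = 66.50 dB(A).

66.5 dB(A)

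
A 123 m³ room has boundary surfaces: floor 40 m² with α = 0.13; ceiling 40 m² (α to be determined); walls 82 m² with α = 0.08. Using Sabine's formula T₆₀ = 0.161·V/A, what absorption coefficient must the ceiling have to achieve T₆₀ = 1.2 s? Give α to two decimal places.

Required total absorption A = 0.161·123/1.2 = 16.50 m².
Absorption from the other surfaces = 40·0.13 + 82·0.08 = 11.76 m², so the ceiling must supply 4.74 m² over 40 m².
α = 4.74/40 = 0.119.

0.12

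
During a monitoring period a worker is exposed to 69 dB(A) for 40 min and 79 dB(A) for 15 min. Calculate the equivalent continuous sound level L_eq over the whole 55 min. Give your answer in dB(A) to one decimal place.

L_eq = 10·log₁₀[(1/T)·Σ tᵢ·10^(Lᵢ/10)] with T = 55 min.
Σ tᵢ·10^(Lᵢ/10) = 40·10^(69/10) + 15·10^(79/10) = 1.509e+09.
L_eq = 10·log₁₀(1.509e+09/55) = 74.38 dB(A).

74.4 dB(A)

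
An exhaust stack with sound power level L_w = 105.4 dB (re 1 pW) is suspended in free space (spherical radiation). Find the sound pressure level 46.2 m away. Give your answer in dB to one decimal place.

61.1 dB

Free-field spherical radiation: L_p = L_w − 10·log₁₀(4π·r²), r = 46.2 m.
4π·r² = 2.682e+04 m², 10·log₁₀ of that is 44.285 dB.
L_p = 105.4 − 44.285 = 61.12 dB.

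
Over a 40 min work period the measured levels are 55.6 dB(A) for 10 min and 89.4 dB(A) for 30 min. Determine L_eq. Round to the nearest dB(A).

88 dB(A)

Weight each interval's intensity by its duration and average over T = 40 min:
Σ tᵢ·10^(Lᵢ/10) = 10·10^(55.6/10) + 30·10^(89.4/10) = 2.613e+10.
L_eq = 10·log₁₀(2.613e+10/40) = 88.15 dB(A).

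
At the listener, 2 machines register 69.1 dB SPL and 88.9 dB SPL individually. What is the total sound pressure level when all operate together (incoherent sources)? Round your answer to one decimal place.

88.9 dB SPL

Incoherent sources combine by intensity addition: L_total = 10·log₁₀(Σ 10^(L_i/10)).
Σ 10^(L/10) = 10^(69.1/10) + 10^(88.9/10) = 7.844e+08.
L_total = 10·log₁₀(7.844e+08) = 88.95 dB SPL.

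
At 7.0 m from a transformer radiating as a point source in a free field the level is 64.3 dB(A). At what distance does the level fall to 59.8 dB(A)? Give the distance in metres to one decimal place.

For a point source L₁ − L₂ = 20·log₁₀(r₂/r₁), so r₂ = r₁·10^((L₁−L₂)/20).
r₂ = 7.0·10^((64.3−59.8)/20) = 7.0·10^(4.5/20) = 11.75 m.

11.8 m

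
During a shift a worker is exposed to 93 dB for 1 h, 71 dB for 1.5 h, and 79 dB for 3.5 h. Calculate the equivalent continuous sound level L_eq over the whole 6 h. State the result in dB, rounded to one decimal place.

Weight each interval's intensity by its duration and average over T = 6 h:
Σ tᵢ·10^(Lᵢ/10) = 1·10^(93/10) + 1.5·10^(71/10) + 3.5·10^(79/10) = 2.292e+09.
L_eq = 10·log₁₀(2.292e+09/6) = 85.82 dB.

85.8 dB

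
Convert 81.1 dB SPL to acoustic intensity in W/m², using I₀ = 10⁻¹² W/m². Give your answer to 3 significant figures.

0.000129 W/m²

I/I₀ = 10^(81.1/10) = 1.288e+08, so I = 1.288e+08 × 10⁻¹² W/m².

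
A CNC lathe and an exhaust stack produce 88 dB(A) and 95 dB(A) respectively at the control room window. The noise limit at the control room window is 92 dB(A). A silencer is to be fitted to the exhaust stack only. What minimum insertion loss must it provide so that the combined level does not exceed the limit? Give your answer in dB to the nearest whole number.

5 dB

Everything except the exhaust stack sums to 10^(88/10) = 6.310e+08 in linear terms, 88.00 dB(A).
To meet 92 dB(A) overall, the treated exhaust stack may contribute at most 10^(92/10) − 6.310e+08 = 9.539e+08, i.e. 89.80 dB(A).
So the exhaust stack must be reduced from 95 to 89.80 dB(A): IL = 5.20 dB.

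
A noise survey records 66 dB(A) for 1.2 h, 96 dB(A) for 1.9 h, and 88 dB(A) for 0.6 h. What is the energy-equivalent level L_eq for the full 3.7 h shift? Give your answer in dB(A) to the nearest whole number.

93 dB(A)

L_eq = 10·log₁₀[(1/T)·Σ tᵢ·10^(Lᵢ/10)] with T = 3.7 h.
Σ tᵢ·10^(Lᵢ/10) = 1.2·10^(66/10) + 1.9·10^(96/10) + 0.6·10^(88/10) = 7.947e+09.
L_eq = 10·log₁₀(7.947e+09/3.7) = 93.32 dB(A).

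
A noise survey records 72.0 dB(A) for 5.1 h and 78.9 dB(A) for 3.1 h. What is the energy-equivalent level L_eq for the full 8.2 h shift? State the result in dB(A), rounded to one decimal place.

75.9 dB(A)

The energy average is taken in the linear domain: L_eq = 10·log₁₀[(Σ tᵢ·10^(Lᵢ/10))/T], T = 8.2 h.
Σ tᵢ·10^(Lᵢ/10) = 5.1·10^(72.0/10) + 3.1·10^(78.9/10) = 3.215e+08.
L_eq = 10·log₁₀(3.215e+08/8.2) = 75.93 dB(A).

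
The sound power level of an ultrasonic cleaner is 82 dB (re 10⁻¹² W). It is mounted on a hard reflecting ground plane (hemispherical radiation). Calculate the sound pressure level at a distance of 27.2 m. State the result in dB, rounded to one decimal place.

L_p = L_w − 10·log₁₀(2π·r²) with r = 27.2 m.
2π·r² = 4649 m², 10·log₁₀ of that is 36.673 dB.
L_p = 82 − 36.673 = 45.33 dB.

45.3 dB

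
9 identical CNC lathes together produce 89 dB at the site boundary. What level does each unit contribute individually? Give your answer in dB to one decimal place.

For N identical incoherent sources L_total = L₁ + 10·log₁₀ N, so L₁ = 89 − 10·log₁₀(9) = 89 − 9.542.

79.5 dB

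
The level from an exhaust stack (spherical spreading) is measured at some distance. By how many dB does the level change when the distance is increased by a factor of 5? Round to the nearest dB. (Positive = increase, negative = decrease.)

-14 dB

With spherical spreading the level changes by −20·log₁₀(r₂/r₁).
ΔL = −20·log₁₀(5) = -13.98 dB.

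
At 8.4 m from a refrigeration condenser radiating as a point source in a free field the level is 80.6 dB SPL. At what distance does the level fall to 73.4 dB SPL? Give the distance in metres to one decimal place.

Point-source spreading drops the level by 20·log₁₀(r₂/r₁); inverting, r₂/r₁ = 10^(ΔL/20).
r₂ = 8.4·10^((80.6−73.4)/20) = 8.4·10^(7.2/20) = 19.24 m.

19.2 m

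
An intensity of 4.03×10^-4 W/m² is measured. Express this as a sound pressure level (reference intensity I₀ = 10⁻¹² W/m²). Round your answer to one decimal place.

86.1 dB

L = 10·log₁₀(I/I₀) = 10·log₁₀(4.03×10^-4/10⁻¹²) = 10·log₁₀(4.03×10^8).
L = 10·(0.6053 + 8) = 86.05 dB.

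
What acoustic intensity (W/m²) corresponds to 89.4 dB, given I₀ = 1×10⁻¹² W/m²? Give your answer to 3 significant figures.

0.000871 W/m²

I/I₀ = 10^(89.4/10) = 8.71e+08, so I = 8.71e+08 × 10⁻¹² W/m².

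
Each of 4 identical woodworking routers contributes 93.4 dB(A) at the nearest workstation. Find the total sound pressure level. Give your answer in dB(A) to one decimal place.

99.4 dB(A)

With 4 equal, uncorrelated contributions the intensity is 4× that of one unit, giving a rise of 10·log₁₀ 4.
L_total = 93.4 + 10·log₁₀(4) = 93.4 + 6.021 = 99.42 dB(A).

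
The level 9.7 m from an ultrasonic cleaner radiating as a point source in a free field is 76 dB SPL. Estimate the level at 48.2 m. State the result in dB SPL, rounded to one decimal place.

62.1 dB SPL

Spherical spreading from a point source gives a 20·log₁₀(r₂/r₁) drop.
L₂ = 76 − 20·log₁₀(48.2/9.7) = 76 − 13.926 = 62.07 dB SPL.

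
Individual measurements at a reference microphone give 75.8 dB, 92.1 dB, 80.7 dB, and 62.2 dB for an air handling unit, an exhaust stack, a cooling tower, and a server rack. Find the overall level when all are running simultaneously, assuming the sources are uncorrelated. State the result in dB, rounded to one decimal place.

Incoherent sources combine by intensity addition: L_total = 10·log₁₀(Σ 10^(L_i/10)).
Σ 10^(L/10) = 10^(75.8/10) + 10^(92.1/10) + 10^(80.7/10) + 10^(62.2/10) = 1.779e+09.
L_total = 10·log₁₀(1.779e+09) = 92.50 dB.

92.5 dB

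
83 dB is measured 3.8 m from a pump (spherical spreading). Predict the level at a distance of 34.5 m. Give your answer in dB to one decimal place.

63.8 dB

Point-source attenuation: ΔL = 20·log₁₀(r₂/r₁) = 20·log₁₀(34.5/3.8) = 19.161 dB.
L₂ = 83 − 20·log₁₀(34.5/3.8) = 83 − 19.161 = 63.84 dB.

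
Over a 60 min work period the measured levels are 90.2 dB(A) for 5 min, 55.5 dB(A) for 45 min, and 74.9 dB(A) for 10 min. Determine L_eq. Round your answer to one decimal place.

79.7 dB(A)

Weight each interval's intensity by its duration and average over T = 60 min:
Σ tᵢ·10^(Lᵢ/10) = 5·10^(90.2/10) + 45·10^(55.5/10) + 10·10^(74.9/10) = 5.561e+09.
L_eq = 10·log₁₀(5.561e+09/60) = 79.67 dB(A).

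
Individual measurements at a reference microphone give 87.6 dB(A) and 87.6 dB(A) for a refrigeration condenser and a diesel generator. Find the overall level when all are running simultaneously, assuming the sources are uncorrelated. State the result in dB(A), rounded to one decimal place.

90.6 dB(A)

Incoherent sources combine by intensity addition: L_total = 10·log₁₀(Σ 10^(L_i/10)).
Σ 10^(L/10) = 10^(87.6/10) + 10^(87.6/10) = 1.151e+09.
L_total = 10·log₁₀(1.151e+09) = 90.61 dB(A).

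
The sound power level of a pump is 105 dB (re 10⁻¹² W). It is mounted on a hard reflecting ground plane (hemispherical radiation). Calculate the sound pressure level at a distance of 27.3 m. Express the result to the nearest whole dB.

The power spreads over a hemisphere of area 2π·r², so L_p = L_w − 10·log₁₀(2π·r²).
2π·r² = 4683 m², 10·log₁₀ of that is 36.705 dB.
L_p = 105 − 36.705 = 68.29 dB.

68 dB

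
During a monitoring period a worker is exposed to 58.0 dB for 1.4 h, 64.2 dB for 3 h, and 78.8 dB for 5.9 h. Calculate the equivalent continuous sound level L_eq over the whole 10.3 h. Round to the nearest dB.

76 dB

The energy average is taken in the linear domain: L_eq = 10·log₁₀[(Σ tᵢ·10^(Lᵢ/10))/T], T = 10.3 h.
Σ tᵢ·10^(Lᵢ/10) = 1.4·10^(58.0/10) + 3·10^(64.2/10) + 5.9·10^(78.8/10) = 4.563e+08.
L_eq = 10·log₁₀(4.563e+08/10.3) = 76.46 dB.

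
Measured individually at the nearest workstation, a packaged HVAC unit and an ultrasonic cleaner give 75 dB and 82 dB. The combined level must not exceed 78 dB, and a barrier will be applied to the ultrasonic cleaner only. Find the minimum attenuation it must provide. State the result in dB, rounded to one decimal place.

Everything except the ultrasonic cleaner sums to 10^(75/10) = 3.162e+07 in linear terms, 75.00 dB.
To meet 78 dB overall, the treated ultrasonic cleaner may contribute at most 10^(78/10) − 3.162e+07 = 3.147e+07, i.e. 74.98 dB.
So the ultrasonic cleaner must be reduced from 82 to 74.98 dB: IL = 7.02 dB.

7.0 dB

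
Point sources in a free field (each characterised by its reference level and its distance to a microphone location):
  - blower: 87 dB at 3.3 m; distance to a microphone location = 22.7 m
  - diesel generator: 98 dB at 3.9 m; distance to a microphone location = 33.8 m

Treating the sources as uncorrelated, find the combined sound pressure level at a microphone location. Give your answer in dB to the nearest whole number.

Apply inverse-square spreading to bring every level to the receiver, then sum 10^(L/10).
blower: 87 − 20·log₁₀(22.7/3.3) = 87 − 16.75 = 70.25 dB.
diesel generator: 98 − 20·log₁₀(33.8/3.9) = 98 − 18.76 = 79.24 dB.
Σ 10^(L/10) = 9.460e+07 → L_total = 10·log₁₀(9.460e+07) = 79.76 dB.

80 dB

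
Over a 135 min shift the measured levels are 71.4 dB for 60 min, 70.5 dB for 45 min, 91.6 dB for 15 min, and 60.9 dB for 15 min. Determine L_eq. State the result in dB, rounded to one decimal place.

L_eq = 10·log₁₀[(1/T)·Σ tᵢ·10^(Lᵢ/10)] with T = 135 min.
Σ tᵢ·10^(Lᵢ/10) = 60·10^(71.4/10) + 45·10^(70.5/10) + 15·10^(91.6/10) + 15·10^(60.9/10) = 2.303e+10.
L_eq = 10·log₁₀(2.303e+10/135) = 82.32 dB.

82.3 dB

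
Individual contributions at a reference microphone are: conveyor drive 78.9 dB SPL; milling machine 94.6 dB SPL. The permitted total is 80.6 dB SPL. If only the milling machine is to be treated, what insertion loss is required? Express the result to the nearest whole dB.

Fixed contribution from the other source: Σ 10^(L/10) = 10^(78.9/10) = 7.762e+07 (78.90 dB SPL).
To meet 80.6 dB SPL overall, the treated milling machine may contribute at most 10^(80.6/10) − 7.762e+07 = 3.719e+07, i.e. 75.70 dB SPL.
So the milling machine must be reduced from 94.6 to 75.70 dB SPL: IL = 18.90 dB.

19 dB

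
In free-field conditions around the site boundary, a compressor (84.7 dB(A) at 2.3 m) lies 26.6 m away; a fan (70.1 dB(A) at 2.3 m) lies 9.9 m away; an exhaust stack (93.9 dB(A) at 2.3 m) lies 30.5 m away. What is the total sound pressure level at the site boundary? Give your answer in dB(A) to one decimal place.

72.2 dB(A)

First find each source's level at the receiver (point-source: −20·log₁₀(r/r_ref)), then combine on an intensity basis.
compressor: 84.7 − 20·log₁₀(26.6/2.3) = 84.7 − 21.26 = 63.44 dB(A).
fan: 70.1 − 20·log₁₀(9.9/2.3) = 70.1 − 12.68 = 57.42 dB(A).
exhaust stack: 93.9 − 20·log₁₀(30.5/2.3) = 93.9 − 22.45 = 71.45 dB(A).
Σ 10^(L/10) = 1.672e+07 → L_total = 10·log₁₀(1.672e+07) = 72.23 dB(A).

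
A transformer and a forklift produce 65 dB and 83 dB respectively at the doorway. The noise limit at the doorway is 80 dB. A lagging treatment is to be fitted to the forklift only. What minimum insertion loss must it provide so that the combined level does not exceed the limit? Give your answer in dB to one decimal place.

Everything except the forklift sums to 10^(65/10) = 3.162e+06 in linear terms, 65.00 dB.
To meet 80 dB overall, the treated forklift may contribute at most 10^(80/10) − 3.162e+06 = 9.684e+07, i.e. 79.86 dB.
Required insertion loss = 83 − 79.86 = 3.14 dB.

3.1 dB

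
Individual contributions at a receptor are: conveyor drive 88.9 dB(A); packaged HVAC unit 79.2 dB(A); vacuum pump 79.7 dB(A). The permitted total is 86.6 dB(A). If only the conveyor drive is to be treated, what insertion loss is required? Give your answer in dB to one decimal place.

4.4 dB

Everything except the conveyor drive sums to 10^(79.2/10) + 10^(79.7/10) = 1.765e+08 in linear terms, 82.47 dB(A).
To meet 86.6 dB(A) overall, the treated conveyor drive may contribute at most 10^(86.6/10) − 1.765e+08 = 2.806e+08, i.e. 84.48 dB(A).
So the conveyor drive must be reduced from 88.9 to 84.48 dB(A): IL = 4.42 dB.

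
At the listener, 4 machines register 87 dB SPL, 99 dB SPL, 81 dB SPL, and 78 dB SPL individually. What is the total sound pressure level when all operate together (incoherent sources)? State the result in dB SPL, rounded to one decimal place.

Incoherent sources combine by intensity addition: L_total = 10·log₁₀(Σ 10^(L_i/10)).
Σ 10^(L/10) = 10^(87/10) + 10^(99/10) + 10^(81/10) + 10^(78/10) = 8.633e+09.
L_total = 10·log₁₀(8.633e+09) = 99.36 dB SPL.

99.4 dB SPL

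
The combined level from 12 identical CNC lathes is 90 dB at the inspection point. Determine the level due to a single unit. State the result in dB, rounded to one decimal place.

79.2 dB

12 equal contributions raise the level by 10·log₁₀ 12 = 10.792 dB, so each unit alone gives 90 − 10.792.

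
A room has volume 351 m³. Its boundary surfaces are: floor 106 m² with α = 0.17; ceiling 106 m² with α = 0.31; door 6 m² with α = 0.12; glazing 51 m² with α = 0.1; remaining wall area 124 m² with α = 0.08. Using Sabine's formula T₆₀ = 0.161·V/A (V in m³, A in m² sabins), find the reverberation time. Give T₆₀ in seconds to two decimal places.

Summing Sᵢαᵢ: 106·0.17 + 106·0.31 + 6·0.12 + 51·0.1 + 124·0.08 = 66.62 m².
T₆₀ = 0.161·V/A = 0.161·351/66.62 = 0.848 s.

0.85 s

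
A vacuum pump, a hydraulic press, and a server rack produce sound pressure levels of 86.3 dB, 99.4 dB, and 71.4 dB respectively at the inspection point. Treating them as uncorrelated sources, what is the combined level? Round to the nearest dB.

For uncorrelated sources the intensities add, so convert each level to linear form, sum, and take 10·log₁₀ of the total.
Σ 10^(L/10) = 10^(86.3/10) + 10^(99.4/10) + 10^(71.4/10) = 9.150e+09.
L_total = 10·log₁₀(9.150e+09) = 99.61 dB.

100 dB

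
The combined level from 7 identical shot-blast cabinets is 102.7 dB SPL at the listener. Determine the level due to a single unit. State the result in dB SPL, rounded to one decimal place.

Dividing the total intensity by 7 lowers the level by 10·log₁₀ 7 = 8.451 dB: L₁ = 102.7 − 8.451.

94.2 dB SPL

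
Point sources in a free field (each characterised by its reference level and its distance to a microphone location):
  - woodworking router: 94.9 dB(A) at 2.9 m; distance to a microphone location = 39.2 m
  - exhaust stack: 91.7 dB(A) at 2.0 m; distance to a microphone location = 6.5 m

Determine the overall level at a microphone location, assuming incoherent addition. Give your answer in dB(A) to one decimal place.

Apply inverse-square spreading to bring every level to the receiver, then sum 10^(L/10).
woodworking router: 94.9 − 20·log₁₀(39.2/2.9) = 94.9 − 22.62 = 72.28 dB(A).
exhaust stack: 91.7 − 20·log₁₀(6.5/2.0) = 91.7 − 10.24 = 81.46 dB(A).
Σ 10^(L/10) = 1.569e+08 → L_total = 10·log₁₀(1.569e+08) = 81.96 dB(A).

82.0 dB(A)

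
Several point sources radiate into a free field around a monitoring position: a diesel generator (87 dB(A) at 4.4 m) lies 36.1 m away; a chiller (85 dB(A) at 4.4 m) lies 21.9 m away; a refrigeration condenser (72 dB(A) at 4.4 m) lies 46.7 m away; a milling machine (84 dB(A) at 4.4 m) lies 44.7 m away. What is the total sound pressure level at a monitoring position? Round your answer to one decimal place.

Apply inverse-square spreading to bring every level to the receiver, then sum 10^(L/10).
diesel generator: 87 − 20·log₁₀(36.1/4.4) = 87 − 18.28 = 68.72 dB(A).
chiller: 85 − 20·log₁₀(21.9/4.4) = 85 − 13.94 = 71.06 dB(A).
refrigeration condenser: 72 − 20·log₁₀(46.7/4.4) = 72 − 20.52 = 51.48 dB(A).
milling machine: 84 − 20·log₁₀(44.7/4.4) = 84 − 20.14 = 63.86 dB(A).
Σ 10^(L/10) = 2.278e+07 → L_total = 10·log₁₀(2.278e+07) = 73.58 dB(A).

73.6 dB(A)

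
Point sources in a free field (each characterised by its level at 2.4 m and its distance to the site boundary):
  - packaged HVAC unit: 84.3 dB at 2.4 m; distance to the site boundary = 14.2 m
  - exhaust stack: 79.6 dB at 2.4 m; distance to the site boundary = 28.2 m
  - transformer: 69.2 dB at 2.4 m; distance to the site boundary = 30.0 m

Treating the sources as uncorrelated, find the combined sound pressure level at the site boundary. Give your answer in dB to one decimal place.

69.2 dB

Apply inverse-square spreading to bring every level to the receiver, then sum 10^(L/10).
packaged HVAC unit: 84.3 − 20·log₁₀(14.2/2.4) = 84.3 − 15.44 = 68.86 dB.
exhaust stack: 79.6 − 20·log₁₀(28.2/2.4) = 79.6 − 21.40 = 58.20 dB.
transformer: 69.2 − 20·log₁₀(30.0/2.4) = 69.2 − 21.94 = 47.26 dB.
Σ 10^(L/10) = 8.402e+06 → L_total = 10·log₁₀(8.402e+06) = 69.24 dB.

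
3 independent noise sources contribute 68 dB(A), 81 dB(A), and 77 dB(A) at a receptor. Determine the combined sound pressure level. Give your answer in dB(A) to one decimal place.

Incoherent sources combine by intensity addition: L_total = 10·log₁₀(Σ 10^(L_i/10)).
Σ 10^(L/10) = 10^(68/10) + 10^(81/10) + 10^(77/10) = 1.823e+08.
L_total = 10·log₁₀(1.823e+08) = 82.61 dB(A).

82.6 dB(A)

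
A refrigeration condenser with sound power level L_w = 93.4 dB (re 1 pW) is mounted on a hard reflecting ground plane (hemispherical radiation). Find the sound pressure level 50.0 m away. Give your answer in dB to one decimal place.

Free-field hemispherical radiation: L_p = L_w − 10·log₁₀(2π·r²), r = 50.0 m.
2π·r² = 1.571e+04 m², 10·log₁₀ of that is 41.961 dB.
L_p = 93.4 − 41.961 = 51.44 dB.

51.4 dB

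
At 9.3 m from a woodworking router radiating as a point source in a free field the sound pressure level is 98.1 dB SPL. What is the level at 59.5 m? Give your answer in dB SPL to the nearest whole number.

82 dB SPL

Point-source attenuation: ΔL = 20·log₁₀(r₂/r₁) = 20·log₁₀(59.5/9.3) = 16.121 dB.
L₂ = 98.1 − 20·log₁₀(59.5/9.3) = 98.1 − 16.121 = 81.98 dB SPL.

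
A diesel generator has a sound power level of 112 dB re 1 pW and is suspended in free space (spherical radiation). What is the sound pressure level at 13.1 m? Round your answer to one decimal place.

78.7 dB

L_p = L_w − 10·log₁₀(4π·r²) with r = 13.1 m.
4π·r² = 2157 m², 10·log₁₀ of that is 33.338 dB.
L_p = 112 − 33.338 = 78.66 dB.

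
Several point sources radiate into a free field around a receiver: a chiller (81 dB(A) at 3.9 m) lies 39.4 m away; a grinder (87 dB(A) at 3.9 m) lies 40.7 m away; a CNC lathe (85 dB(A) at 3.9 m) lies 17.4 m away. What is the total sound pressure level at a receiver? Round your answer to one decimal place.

73.4 dB(A)

Apply inverse-square spreading to bring every level to the receiver, then sum 10^(L/10).
chiller: 81 − 20·log₁₀(39.4/3.9) = 81 − 20.09 = 60.91 dB(A).
grinder: 87 − 20·log₁₀(40.7/3.9) = 87 − 20.37 = 66.63 dB(A).
CNC lathe: 85 − 20·log₁₀(17.4/3.9) = 85 − 12.99 = 72.01 dB(A).
Σ 10^(L/10) = 2.172e+07 → L_total = 10·log₁₀(2.172e+07) = 73.37 dB(A).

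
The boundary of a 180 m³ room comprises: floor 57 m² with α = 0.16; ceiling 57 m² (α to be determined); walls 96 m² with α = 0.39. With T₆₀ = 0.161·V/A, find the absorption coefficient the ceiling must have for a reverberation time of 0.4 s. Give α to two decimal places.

0.45

Required total absorption A = 0.161·180/0.4 = 72.45 m².
Absorption from the other surfaces = 57·0.16 + 96·0.39 = 46.56 m², so the ceiling must supply 25.89 m² over 57 m².
α = 25.89/57 = 0.454.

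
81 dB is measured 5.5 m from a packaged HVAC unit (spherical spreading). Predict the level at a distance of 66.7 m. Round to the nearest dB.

Spherical spreading from a point source gives a 20·log₁₀(r₂/r₁) drop.
L₂ = 81 − 20·log₁₀(66.7/5.5) = 81 − 21.675 = 59.32 dB.

59 dB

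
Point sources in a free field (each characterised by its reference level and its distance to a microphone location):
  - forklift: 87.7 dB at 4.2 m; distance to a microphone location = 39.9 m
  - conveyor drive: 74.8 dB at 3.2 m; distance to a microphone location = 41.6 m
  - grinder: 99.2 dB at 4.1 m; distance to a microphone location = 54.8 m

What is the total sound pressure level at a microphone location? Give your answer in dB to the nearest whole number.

First find each source's level at the receiver (point-source: −20·log₁₀(r/r_ref)), then combine on an intensity basis.
forklift: 87.7 − 20·log₁₀(39.9/4.2) = 87.7 − 19.55 = 68.15 dB.
conveyor drive: 74.8 − 20·log₁₀(41.6/3.2) = 74.8 − 22.28 = 52.52 dB.
grinder: 99.2 − 20·log₁₀(54.8/4.1) = 99.2 − 22.52 = 76.68 dB.
Σ 10^(L/10) = 5.326e+07 → L_total = 10·log₁₀(5.326e+07) = 77.26 dB.

77 dB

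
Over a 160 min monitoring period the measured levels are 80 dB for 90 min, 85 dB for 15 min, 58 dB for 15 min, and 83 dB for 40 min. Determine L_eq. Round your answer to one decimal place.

The energy average is taken in the linear domain: L_eq = 10·log₁₀[(Σ tᵢ·10^(Lᵢ/10))/T], T = 160 min.
Σ tᵢ·10^(Lᵢ/10) = 90·10^(80/10) + 15·10^(85/10) + 15·10^(58/10) + 40·10^(83/10) = 2.173e+10.
L_eq = 10·log₁₀(2.173e+10/160) = 81.33 dB.

81.3 dB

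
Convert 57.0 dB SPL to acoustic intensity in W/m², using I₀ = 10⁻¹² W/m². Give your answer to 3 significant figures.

5.01e-07 W/m²

I/I₀ = 10^(57.0/10) = 5.012e+05, so I = 5.012e+05 × 10⁻¹² W/m².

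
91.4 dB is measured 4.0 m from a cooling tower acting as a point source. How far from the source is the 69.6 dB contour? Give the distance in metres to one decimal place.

The 21.8 dB drop corresponds to a distance ratio of 10^(21.8/20) for a point source.
r₂ = 4.0·10^((91.4−69.6)/20) = 4.0·10^(21.8/20) = 49.21 m.

49.2 m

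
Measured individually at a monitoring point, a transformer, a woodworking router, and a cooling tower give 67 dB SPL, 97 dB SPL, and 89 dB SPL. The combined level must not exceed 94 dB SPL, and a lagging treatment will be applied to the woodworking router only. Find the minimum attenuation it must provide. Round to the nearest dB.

5 dB

Everything except the woodworking router sums to 10^(67/10) + 10^(89/10) = 7.993e+08 in linear terms, 89.03 dB SPL.
To meet 94 dB SPL overall, the treated woodworking router may contribute at most 10^(94/10) − 7.993e+08 = 1.713e+09, i.e. 92.34 dB SPL.
So the woodworking router must be reduced from 97 to 92.34 dB SPL: IL = 4.66 dB.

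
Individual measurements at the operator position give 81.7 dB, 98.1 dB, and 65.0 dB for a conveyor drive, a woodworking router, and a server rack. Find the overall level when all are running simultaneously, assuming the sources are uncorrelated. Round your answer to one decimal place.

98.2 dB

Incoherent sources combine by intensity addition: L_total = 10·log₁₀(Σ 10^(L_i/10)).
Σ 10^(L/10) = 10^(81.7/10) + 10^(98.1/10) + 10^(65.0/10) = 6.608e+09.
L_total = 10·log₁₀(6.608e+09) = 98.20 dB.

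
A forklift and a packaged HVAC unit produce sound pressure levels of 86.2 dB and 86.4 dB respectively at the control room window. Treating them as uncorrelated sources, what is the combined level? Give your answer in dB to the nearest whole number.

89 dB

Incoherent sources combine by intensity addition: L_total = 10·log₁₀(Σ 10^(L_i/10)).
Σ 10^(L/10) = 10^(86.2/10) + 10^(86.4/10) = 8.534e+08.
L_total = 10·log₁₀(8.534e+08) = 89.31 dB.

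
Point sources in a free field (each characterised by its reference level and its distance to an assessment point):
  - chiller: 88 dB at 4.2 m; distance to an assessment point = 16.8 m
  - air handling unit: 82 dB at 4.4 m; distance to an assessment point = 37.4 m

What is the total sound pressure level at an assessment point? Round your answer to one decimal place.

Apply inverse-square spreading to bring every level to the receiver, then sum 10^(L/10).
chiller: 88 − 20·log₁₀(16.8/4.2) = 88 − 12.04 = 75.96 dB.
air handling unit: 82 − 20·log₁₀(37.4/4.4) = 82 − 18.59 = 63.41 dB.
Σ 10^(L/10) = 4.163e+07 → L_total = 10·log₁₀(4.163e+07) = 76.19 dB.

76.2 dB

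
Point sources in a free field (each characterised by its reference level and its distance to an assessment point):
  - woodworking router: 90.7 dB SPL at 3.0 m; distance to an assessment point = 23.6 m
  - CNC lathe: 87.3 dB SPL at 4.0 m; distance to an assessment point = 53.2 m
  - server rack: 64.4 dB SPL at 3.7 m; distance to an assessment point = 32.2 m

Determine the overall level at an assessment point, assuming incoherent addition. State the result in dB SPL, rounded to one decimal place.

73.4 dB SPL

Apply inverse-square spreading to bring every level to the receiver, then sum 10^(L/10).
woodworking router: 90.7 − 20·log₁₀(23.6/3.0) = 90.7 − 17.92 = 72.78 dB SPL.
CNC lathe: 87.3 − 20·log₁₀(53.2/4.0) = 87.3 − 22.48 = 64.82 dB SPL.
server rack: 64.4 − 20·log₁₀(32.2/3.7) = 64.4 − 18.79 = 45.61 dB SPL.
Σ 10^(L/10) = 2.206e+07 → L_total = 10·log₁₀(2.206e+07) = 73.44 dB SPL.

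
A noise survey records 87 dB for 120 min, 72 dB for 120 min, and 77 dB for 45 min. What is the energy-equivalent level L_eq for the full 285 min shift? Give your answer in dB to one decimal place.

The energy average is taken in the linear domain: L_eq = 10·log₁₀[(Σ tᵢ·10^(Lᵢ/10))/T], T = 285 min.
Σ tᵢ·10^(Lᵢ/10) = 120·10^(87/10) + 120·10^(72/10) + 45·10^(77/10) = 6.430e+10.
L_eq = 10·log₁₀(6.430e+10/285) = 83.53 dB.

83.5 dB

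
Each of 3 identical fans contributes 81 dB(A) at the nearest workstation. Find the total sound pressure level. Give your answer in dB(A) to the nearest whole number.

86 dB(A)

N identical incoherent sources raise the level by 10·log₁₀ N.
L_total = 81 + 10·log₁₀(3) = 81 + 4.771 = 85.77 dB(A).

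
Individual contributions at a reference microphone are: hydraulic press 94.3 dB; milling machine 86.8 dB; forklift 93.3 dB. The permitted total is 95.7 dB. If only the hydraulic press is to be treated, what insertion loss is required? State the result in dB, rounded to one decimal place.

Everything except the hydraulic press sums to 10^(86.8/10) + 10^(93.3/10) = 2.617e+09 in linear terms, 94.18 dB.
The limit corresponds to 10^(95.7/10) = 3.715e+09; subtracting the fixed part leaves 1.099e+09 for the hydraulic press, i.e. 90.41 dB.
So the hydraulic press must be reduced from 94.3 to 90.41 dB: IL = 3.89 dB.

3.9 dB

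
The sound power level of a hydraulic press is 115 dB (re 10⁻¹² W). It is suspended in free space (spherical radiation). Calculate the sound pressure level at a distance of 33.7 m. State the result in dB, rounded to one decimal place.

Free-field spherical radiation: L_p = L_w − 10·log₁₀(4π·r²), r = 33.7 m.
4π·r² = 1.427e+04 m², 10·log₁₀ of that is 41.545 dB.
L_p = 115 − 41.545 = 73.46 dB.

73.5 dB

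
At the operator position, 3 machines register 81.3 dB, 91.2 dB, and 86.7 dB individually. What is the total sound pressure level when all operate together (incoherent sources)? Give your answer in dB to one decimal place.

Incoherent sources combine by intensity addition: L_total = 10·log₁₀(Σ 10^(L_i/10)).
Σ 10^(L/10) = 10^(81.3/10) + 10^(91.2/10) + 10^(86.7/10) = 1.921e+09.
L_total = 10·log₁₀(1.921e+09) = 92.84 dB.

92.8 dB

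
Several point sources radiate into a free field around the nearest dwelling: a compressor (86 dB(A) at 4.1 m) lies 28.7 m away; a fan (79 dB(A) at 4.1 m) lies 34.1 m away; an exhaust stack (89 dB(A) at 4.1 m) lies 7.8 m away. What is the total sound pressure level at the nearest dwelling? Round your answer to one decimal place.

83.6 dB(A)

First find each source's level at the receiver (point-source: −20·log₁₀(r/r_ref)), then combine on an intensity basis.
compressor: 86 − 20·log₁₀(28.7/4.1) = 86 − 16.90 = 69.10 dB(A).
fan: 79 − 20·log₁₀(34.1/4.1) = 79 − 18.40 = 60.60 dB(A).
exhaust stack: 89 − 20·log₁₀(7.8/4.1) = 89 − 5.59 = 83.41 dB(A).
Σ 10^(L/10) = 2.287e+08 → L_total = 10·log₁₀(2.287e+08) = 83.59 dB(A).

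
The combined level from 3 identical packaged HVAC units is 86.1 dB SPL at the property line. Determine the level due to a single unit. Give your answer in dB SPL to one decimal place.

81.3 dB SPL

For N identical incoherent sources L_total = L₁ + 10·log₁₀ N, so L₁ = 86.1 − 10·log₁₀(3) = 86.1 − 4.771.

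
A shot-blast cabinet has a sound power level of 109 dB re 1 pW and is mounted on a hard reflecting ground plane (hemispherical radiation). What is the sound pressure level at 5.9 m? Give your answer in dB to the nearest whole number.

L_p = L_w − 10·log₁₀(2π·r²) with r = 5.9 m.
2π·r² = 218.7 m², 10·log₁₀ of that is 23.399 dB.
L_p = 109 − 23.399 = 85.60 dB.

86 dB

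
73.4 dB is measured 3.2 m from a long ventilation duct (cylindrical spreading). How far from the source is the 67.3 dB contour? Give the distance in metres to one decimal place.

13.0 m

The 6.1 dB drop corresponds to a distance ratio of 10^(6.1/10) for a line source.
r₂ = 3.2·10^((73.4−67.3)/10) = 3.2·10^(6.1/10) = 13.04 m.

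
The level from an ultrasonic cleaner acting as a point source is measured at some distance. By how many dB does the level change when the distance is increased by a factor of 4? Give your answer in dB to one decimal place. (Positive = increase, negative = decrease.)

A point source loses 6 dB per doubling of distance; generally ΔL = −20·log₁₀(r₂/r₁).
ΔL = −20·log₁₀(4) = -12.04 dB.

-12.0 dB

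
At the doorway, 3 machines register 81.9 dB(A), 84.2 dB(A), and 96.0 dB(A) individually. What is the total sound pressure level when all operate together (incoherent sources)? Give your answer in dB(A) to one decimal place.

96.4 dB(A)

Incoherent sources combine by intensity addition: L_total = 10·log₁₀(Σ 10^(L_i/10)).
Σ 10^(L/10) = 10^(81.9/10) + 10^(84.2/10) + 10^(96.0/10) = 4.399e+09.
L_total = 10·log₁₀(4.399e+09) = 96.43 dB(A).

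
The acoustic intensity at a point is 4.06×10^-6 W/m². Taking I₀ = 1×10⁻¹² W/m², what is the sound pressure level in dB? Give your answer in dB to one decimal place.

66.1 dB

L = 10·log₁₀(I/I₀) = 10·log₁₀(4.06×10^-6/10⁻¹²) = 10·log₁₀(4.06×10^6).
L = 10·(0.6085 + 6) = 66.09 dB.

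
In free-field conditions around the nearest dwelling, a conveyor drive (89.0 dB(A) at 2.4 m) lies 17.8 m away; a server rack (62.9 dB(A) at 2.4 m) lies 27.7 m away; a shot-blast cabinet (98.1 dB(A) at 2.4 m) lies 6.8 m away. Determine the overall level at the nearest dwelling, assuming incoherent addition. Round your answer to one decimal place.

Apply inverse-square spreading to bring every level to the receiver, then sum 10^(L/10).
conveyor drive: 89.0 − 20·log₁₀(17.8/2.4) = 89.0 − 17.40 = 71.60 dB(A).
server rack: 62.9 − 20·log₁₀(27.7/2.4) = 62.9 − 21.25 = 41.65 dB(A).
shot-blast cabinet: 98.1 − 20·log₁₀(6.8/2.4) = 98.1 − 9.05 = 89.05 dB(A).
Σ 10^(L/10) = 8.187e+08 → L_total = 10·log₁₀(8.187e+08) = 89.13 dB(A).

89.1 dB(A)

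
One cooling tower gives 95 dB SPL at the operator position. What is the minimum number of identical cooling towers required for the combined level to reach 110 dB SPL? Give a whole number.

32

N identical sources give L₁ + 10·log₁₀ N, so require 10·log₁₀ N ≥ 110 − 95 = 15.0 dB.
N ≥ 10^(15.0/10) = 31.623, so N = 32.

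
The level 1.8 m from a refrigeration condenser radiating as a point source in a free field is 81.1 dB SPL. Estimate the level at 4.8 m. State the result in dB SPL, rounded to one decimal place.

72.6 dB SPL

For a point source, L₂ = L₁ − 20·log₁₀(r₂/r₁).
L₂ = 81.1 − 20·log₁₀(4.8/1.8) = 81.1 − 8.519 = 72.58 dB SPL.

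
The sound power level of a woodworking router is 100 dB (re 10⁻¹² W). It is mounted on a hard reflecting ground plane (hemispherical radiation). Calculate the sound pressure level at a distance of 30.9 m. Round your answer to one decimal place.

62.2 dB

The power spreads over a hemisphere of area 2π·r², so L_p = L_w − 10·log₁₀(2π·r²).
2π·r² = 5999 m², 10·log₁₀ of that is 37.781 dB.
L_p = 100 − 37.781 = 62.22 dB.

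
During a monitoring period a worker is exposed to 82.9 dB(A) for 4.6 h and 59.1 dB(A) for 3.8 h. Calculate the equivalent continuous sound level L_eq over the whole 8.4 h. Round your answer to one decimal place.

L_eq = 10·log₁₀[(1/T)·Σ tᵢ·10^(Lᵢ/10)] with T = 8.4 h.
Σ tᵢ·10^(Lᵢ/10) = 4.6·10^(82.9/10) + 3.8·10^(59.1/10) = 9.000e+08.
L_eq = 10·log₁₀(9.000e+08/8.4) = 80.30 dB(A).

80.3 dB(A)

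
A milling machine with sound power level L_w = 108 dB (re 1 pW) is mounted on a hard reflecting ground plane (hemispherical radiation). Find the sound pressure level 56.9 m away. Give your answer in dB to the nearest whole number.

65 dB

L_p = L_w − 10·log₁₀(2π·r²) with r = 56.9 m.
2π·r² = 2.034e+04 m², 10·log₁₀ of that is 43.084 dB.
L_p = 108 − 43.084 = 64.92 dB.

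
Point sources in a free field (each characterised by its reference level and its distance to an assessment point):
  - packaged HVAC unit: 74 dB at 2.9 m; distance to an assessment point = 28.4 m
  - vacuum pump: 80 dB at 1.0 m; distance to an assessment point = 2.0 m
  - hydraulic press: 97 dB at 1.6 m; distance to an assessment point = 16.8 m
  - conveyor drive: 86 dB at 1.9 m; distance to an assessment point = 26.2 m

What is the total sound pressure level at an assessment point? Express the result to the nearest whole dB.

Apply inverse-square spreading to bring every level to the receiver, then sum 10^(L/10).
packaged HVAC unit: 74 − 20·log₁₀(28.4/2.9) = 74 − 19.82 = 54.18 dB.
vacuum pump: 80 − 20·log₁₀(2.0/1.0) = 80 − 6.02 = 73.98 dB.
hydraulic press: 97 − 20·log₁₀(16.8/1.6) = 97 − 20.42 = 76.58 dB.
conveyor drive: 86 − 20·log₁₀(26.2/1.9) = 86 − 22.79 = 63.21 dB.
Σ 10^(L/10) = 7.281e+07 → L_total = 10·log₁₀(7.281e+07) = 78.62 dB.

79 dB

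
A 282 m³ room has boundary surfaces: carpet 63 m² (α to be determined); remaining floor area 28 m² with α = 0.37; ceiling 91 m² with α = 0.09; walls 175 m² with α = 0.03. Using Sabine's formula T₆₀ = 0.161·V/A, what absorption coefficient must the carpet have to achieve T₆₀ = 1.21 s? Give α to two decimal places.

0.22

From T₆₀ = 0.161·V/A, the target T₆₀ = 1.21 s needs A = 0.161·282/1.21 = 37.52 m².
Absorption from the other surfaces = 28·0.37 + 91·0.09 + 175·0.03 = 23.80 m², so the carpet must supply 13.72 m² over 63 m².
α = 13.72/63 = 0.218.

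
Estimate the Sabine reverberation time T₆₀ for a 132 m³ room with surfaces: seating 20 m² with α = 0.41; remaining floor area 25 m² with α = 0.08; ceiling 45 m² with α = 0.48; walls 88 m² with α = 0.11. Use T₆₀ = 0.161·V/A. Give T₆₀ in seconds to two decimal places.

A = Σ Sᵢαᵢ = 20·0.41 + 25·0.08 + 45·0.48 + 88·0.11 = 41.48 m².
T₆₀ = 0.161 × 132 / 41.48 = 0.512 s.

0.51 s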